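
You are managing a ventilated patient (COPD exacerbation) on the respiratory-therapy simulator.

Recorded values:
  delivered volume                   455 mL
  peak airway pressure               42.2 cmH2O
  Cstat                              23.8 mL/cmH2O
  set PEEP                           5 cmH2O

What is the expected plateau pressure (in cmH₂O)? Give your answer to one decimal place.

Pplat = PEEP + Vt / Cstat = 5 + 455 / 23.8 = 5 + 19.118 = 24.118 cmH2O.

24.1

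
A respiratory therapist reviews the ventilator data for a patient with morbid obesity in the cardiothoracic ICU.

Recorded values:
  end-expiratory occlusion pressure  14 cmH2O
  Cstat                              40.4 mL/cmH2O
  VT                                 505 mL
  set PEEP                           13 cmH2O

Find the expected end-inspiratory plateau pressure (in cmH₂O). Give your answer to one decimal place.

End-expiratory occlusion gives total PEEP = 14 cmH2O (intrinsic PEEP = 14 − 13 = 1). Use total PEEP for the elastic gradient.
Pplat = PEEPtotal + Vt / Cstat = 14 + 505 / 40.4 = 14 + 12.5 = 26.5 cmH2O.

26.5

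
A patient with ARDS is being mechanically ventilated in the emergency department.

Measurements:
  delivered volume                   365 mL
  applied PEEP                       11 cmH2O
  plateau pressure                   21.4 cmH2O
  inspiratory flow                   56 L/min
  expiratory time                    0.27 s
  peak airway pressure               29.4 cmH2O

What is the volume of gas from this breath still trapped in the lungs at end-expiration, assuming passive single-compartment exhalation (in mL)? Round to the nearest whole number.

149

Flow: 56 L/min ÷ 60 = 0.9333 L/s.
R = (PIP − Pplat)/V̇ = (29.4 − 21.4) / 0.9333 = 8.0/0.9333 = 8.572 cmH2O·s/L.
C = Vt/(Pplat − PEEP) = 365.0 / (21.4 − 11) = 365.0/10.4 = 35.096 mL/cmH2O.
τ = R × C = 8.572 × 0.0351 L/cmH2O = 0.3009 s.
Fraction remaining = e^(−Te/τ) = e^(−0.27/0.3009) = 0.4077.
Trapped volume = 365.0 × 0.4077 = 148.81 mL.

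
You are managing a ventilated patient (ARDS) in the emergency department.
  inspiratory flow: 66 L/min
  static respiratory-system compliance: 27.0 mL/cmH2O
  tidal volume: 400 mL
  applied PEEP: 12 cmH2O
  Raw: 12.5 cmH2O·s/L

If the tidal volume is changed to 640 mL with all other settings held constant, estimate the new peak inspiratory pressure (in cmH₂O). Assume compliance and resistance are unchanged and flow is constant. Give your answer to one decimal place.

Flow: 66 L/min ÷ 60 = 1.1 L/s.
PIP = Vt/C + R·V̇ + PEEP (constant-flow equation of motion).
Only the elastic term changes: ΔPIP = ΔVt / C = (640 − 400) / 27.0 = 8.889 cmH2O.
Original PIP = 400/27.0 + 12.5×1.1 + 12 = 40.565 cmH2O; new PIP = 40.565 + (8.889) = 49.454 cmH2O.

49.5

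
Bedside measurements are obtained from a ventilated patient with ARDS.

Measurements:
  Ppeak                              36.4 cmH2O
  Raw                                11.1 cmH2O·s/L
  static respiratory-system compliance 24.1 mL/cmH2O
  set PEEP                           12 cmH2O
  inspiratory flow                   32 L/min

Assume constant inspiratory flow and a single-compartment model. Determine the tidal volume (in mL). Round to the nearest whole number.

Flow: 32 L/min ÷ 60 = 0.5333 L/s.
Equation of motion (constant flow): PIP = Vt/C + R·V̇ + PEEP.
Vt/C = PIP − R·V̇ − PEEP = 36.4 − 5.92 − 12 = 18.48 cmH2O.
Vt = C × 18.48 = 24.1 × 18.48 = 445.37 mL.

445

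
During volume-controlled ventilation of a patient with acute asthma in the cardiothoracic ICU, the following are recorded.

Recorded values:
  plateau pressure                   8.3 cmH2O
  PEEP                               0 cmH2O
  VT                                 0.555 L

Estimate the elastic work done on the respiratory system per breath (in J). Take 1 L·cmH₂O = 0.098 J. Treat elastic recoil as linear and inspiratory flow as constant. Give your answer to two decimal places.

0.23

Elastic work ≈ ½ × (Pplat − PEEP) × Vt = 0.5 × (8.3 − 0) × 0.555 L = 0.5 × 8.3 × 0.555 = 2.303 L·cmH2O.
× 0.098 J/(L·cmH2O) → 0.2257 J.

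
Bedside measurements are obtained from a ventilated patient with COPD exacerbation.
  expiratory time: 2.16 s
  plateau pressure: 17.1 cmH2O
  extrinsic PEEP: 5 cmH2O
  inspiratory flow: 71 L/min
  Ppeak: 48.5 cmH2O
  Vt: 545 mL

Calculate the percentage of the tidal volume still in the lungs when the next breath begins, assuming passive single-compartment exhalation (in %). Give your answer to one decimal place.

Flow: 71 L/min ÷ 60 = 1.1833 L/s.
R = (PIP − Pplat)/V̇ = (48.5 − 17.1) / 1.1833 = 31.4/1.1833 = 26.536 cmH2O·s/L.
C = Vt/(Pplat − PEEP) = 545.0 / (17.1 − 5) = 545.0/12.1 = 45.041 mL/cmH2O.
τ = R × C = 26.536 × 0.04504 L/cmH2O = 1.195 s.
Fraction remaining at end-expiration = e^(−Te/τ) = e^(−2.16/1.195) = 0.1641 → 16.41%.

16.4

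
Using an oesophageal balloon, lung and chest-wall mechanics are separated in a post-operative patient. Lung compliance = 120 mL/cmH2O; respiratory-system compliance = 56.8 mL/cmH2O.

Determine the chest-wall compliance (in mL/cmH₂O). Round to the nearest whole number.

108

1/Ccw = 1/Crs − 1/CL.
1/Ccw = 1/56.8 − 1/120 = 0.009272.
Ccw = 107.85 mL/cmH2O.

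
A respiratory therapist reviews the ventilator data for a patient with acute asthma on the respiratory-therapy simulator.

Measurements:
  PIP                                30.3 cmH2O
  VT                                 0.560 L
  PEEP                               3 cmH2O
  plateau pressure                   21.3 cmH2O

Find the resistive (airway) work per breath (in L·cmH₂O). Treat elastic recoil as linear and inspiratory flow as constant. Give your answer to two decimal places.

5.04

With constant inspiratory flow the resistive pressure is constant at PIP − Pplat = 30.3 − 21.3 = 9.0 cmH2O, so resistive work = 9.0 × 0.560 = 5.04 L·cmH2O.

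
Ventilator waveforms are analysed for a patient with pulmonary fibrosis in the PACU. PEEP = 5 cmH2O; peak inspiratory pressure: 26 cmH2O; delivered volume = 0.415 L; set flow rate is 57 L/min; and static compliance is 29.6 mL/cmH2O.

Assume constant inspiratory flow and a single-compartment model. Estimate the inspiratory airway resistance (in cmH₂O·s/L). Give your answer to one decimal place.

7.3

Flow: 57 L/min ÷ 60 = 0.95 L/s.
Equation of motion (constant flow): PIP = Vt/C + R·V̇ + PEEP.
R·V̇ = PIP − Vt/C − PEEP = 26 − 415/29.6 − 5 = 26 − 14.02 − 5 = 6.98 cmH2O.
R = 6.98 / 0.95 = 7.347 cmH2O·s/L.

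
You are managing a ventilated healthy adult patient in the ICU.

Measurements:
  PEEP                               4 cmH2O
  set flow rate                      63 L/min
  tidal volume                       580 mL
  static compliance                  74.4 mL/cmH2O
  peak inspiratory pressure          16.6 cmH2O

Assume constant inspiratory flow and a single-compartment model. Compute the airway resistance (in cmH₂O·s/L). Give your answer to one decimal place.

Flow: 63 L/min ÷ 60 = 1.05 L/s.
Equation of motion (constant flow): PIP = Vt/C + R·V̇ + PEEP.
R·V̇ = PIP − Vt/C − PEEP = 16.6 − 580/74.4 − 4 = 16.6 − 7.796 − 4 = 4.804 cmH2O.
R = 4.804 / 1.05 = 4.575 cmH2O·s/L.

4.6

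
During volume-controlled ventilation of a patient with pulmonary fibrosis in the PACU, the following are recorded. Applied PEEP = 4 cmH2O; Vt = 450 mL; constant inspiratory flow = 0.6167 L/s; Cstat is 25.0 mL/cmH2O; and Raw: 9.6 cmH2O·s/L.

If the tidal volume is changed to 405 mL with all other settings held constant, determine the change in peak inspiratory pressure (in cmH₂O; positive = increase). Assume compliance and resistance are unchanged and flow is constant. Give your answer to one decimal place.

PIP = Vt/C + R·V̇ + PEEP (constant-flow equation of motion).
Only the elastic term changes: ΔPIP = ΔVt / C = (405 − 450) / 25.0 = -1.8 cmH2O.

-1.8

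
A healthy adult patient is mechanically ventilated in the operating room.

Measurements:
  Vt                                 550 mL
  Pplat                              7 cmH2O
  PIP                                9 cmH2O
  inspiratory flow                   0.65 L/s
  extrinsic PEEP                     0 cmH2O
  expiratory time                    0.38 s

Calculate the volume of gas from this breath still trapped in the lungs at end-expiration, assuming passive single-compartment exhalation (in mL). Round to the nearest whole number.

R = (PIP − Pplat)/V̇ = (9 − 7) / 0.65 = 2.0/0.65 = 3.077 cmH2O·s/L.
C = Vt/(Pplat − PEEP) = 550.0 / (7 − 0) = 550.0/7.0 = 78.571 mL/cmH2O.
τ = R × C = 3.077 × 0.07857 L/cmH2O = 0.2418 s.
Fraction remaining = e^(−Te/τ) = e^(−0.38/0.2418) = 0.2077.
Trapped volume = 550.0 × 0.2077 = 114.24 mL.

114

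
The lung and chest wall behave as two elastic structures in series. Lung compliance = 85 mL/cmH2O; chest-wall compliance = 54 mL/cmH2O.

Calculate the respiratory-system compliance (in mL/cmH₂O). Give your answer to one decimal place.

33.0

Lung and chest wall are elastances in series: 1/Crs = 1/CL + 1/Ccw.
1/Crs = 1/85 + 1/54 = 0.03028.
Crs = 33.025 mL/cmH2O.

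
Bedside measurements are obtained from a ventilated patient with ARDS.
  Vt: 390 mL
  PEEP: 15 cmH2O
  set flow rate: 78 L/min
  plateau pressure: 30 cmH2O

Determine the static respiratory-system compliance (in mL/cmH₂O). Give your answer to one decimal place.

Cstat = Vt / (Pplat − PEEP) = 390 / (30 − 15) = 390 / 15.0 = 26.0 mL/cmH2O.

26.0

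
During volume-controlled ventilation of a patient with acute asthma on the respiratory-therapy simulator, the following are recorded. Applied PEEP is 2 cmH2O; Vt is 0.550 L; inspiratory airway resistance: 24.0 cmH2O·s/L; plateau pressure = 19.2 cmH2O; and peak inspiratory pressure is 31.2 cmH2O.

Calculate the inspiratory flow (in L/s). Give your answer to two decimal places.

flow = (PIP − Pplat) / Raw = 12.0 / 24.0 = 0.5 L/s.

0.50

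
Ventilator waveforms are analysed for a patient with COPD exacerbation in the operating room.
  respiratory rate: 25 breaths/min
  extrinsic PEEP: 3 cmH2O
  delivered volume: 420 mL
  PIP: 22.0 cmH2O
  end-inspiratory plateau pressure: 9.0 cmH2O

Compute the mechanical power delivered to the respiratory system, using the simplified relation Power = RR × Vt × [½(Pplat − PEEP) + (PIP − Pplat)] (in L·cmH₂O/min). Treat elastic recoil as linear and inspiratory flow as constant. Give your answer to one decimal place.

168.0

Per-breath work = Vt × [½(Pplat−PEEP) + (PIP−Pplat)] = 0.420 × [0.5×6.0 + 13.0] = 0.420 × 16.0 = 6.72 L·cmH2O.
Power = 25 × 6.72 = 168.0 L·cmH2O/min.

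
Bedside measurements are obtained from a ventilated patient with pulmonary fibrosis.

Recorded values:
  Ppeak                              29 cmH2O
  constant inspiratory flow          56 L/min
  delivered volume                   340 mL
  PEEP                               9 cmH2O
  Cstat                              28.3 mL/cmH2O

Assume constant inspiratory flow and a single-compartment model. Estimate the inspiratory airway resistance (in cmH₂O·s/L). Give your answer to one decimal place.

Flow: 56 L/min ÷ 60 = 0.9333 L/s.
Equation of motion (constant flow): PIP = Vt/C + R·V̇ + PEEP.
R·V̇ = PIP − Vt/C − PEEP = 29 − 340/28.3 − 9 = 29 − 12.014 − 9 = 7.986 cmH2O.
R = 7.986 / 0.9333 = 8.557 cmH2O·s/L.

8.6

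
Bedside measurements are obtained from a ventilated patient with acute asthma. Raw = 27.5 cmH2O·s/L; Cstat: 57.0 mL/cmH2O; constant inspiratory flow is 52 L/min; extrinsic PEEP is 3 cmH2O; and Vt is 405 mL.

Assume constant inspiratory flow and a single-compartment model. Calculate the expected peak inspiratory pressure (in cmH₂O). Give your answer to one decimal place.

Flow: 52 L/min ÷ 60 = 0.8667 L/s.
Equation of motion (constant flow): PIP = Vt/C + R·V̇ + PEEP.
PIP = 405/57.0 + 27.5×0.8667 + 3 = 7.105 + 23.834 + 3 = 33.939 cmH2O.

33.9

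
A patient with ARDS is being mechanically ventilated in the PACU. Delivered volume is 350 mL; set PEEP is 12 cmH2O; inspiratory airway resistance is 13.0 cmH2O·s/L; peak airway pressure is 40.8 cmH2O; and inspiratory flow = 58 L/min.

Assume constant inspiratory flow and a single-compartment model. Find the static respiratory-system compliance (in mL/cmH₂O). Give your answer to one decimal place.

21.6

Flow: 58 L/min ÷ 60 = 0.9667 L/s.
Equation of motion (constant flow): PIP = Vt/C + R·V̇ + PEEP.
Vt/C = PIP − R·V̇ − PEEP = 40.8 − 13.0×0.9667 − 12 = 40.8 − 12.567 − 12 = 16.233 cmH2O.
C = Vt / 16.233 = 350 / 16.233 = 21.561 mL/cmH2O.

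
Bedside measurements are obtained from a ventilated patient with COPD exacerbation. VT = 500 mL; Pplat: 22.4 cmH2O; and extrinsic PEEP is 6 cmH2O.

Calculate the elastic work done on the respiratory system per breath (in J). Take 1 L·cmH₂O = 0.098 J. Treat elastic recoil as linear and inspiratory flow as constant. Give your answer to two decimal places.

0.40

Elastic work ≈ ½ × (Pplat − PEEP) × Vt = 0.5 × (22.4 − 6) × 0.500 L = 0.5 × 16.4 × 0.500 = 4.1 L·cmH2O.
× 0.098 J/(L·cmH2O) → 0.4018 J.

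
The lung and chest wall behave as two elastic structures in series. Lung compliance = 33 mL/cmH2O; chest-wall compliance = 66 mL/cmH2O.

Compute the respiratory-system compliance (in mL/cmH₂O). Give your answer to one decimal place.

Lung and chest wall are elastances in series: 1/Crs = 1/CL + 1/Ccw.
1/Crs = 1/33 + 1/66 = 0.04545.
Crs = 22.002 mL/cmH2O.

22.0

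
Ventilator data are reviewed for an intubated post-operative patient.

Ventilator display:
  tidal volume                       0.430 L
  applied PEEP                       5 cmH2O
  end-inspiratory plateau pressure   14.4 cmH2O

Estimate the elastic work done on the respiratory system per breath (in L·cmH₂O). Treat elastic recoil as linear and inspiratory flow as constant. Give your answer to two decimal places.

Elastic work ≈ ½ × (Pplat − PEEP) × Vt = 0.5 × (14.4 − 5) × 0.430 L = 0.5 × 9.4 × 0.430 = 2.021 L·cmH2O.

2.02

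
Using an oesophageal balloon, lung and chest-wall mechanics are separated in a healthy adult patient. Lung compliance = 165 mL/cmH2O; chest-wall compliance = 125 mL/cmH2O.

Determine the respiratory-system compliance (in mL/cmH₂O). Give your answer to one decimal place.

Lung and chest wall are elastances in series: 1/Crs = 1/CL + 1/Ccw.
1/Crs = 1/165 + 1/125 = 0.01406.
Crs = 71.124 mL/cmH2O.

71.1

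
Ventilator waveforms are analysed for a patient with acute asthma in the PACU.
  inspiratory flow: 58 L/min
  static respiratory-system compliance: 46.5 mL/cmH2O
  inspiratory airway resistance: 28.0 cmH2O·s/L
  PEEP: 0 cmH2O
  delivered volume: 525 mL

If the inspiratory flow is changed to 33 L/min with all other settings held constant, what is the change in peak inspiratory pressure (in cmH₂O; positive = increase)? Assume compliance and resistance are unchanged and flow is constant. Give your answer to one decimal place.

Flow: 58 L/min ÷ 60 = 0.9667 L/s.
New flow: 33 L/min ÷ 60 = 0.55 L/s.
PIP = Vt/C + R·V̇ + PEEP (constant-flow equation of motion).
Only the resistive term changes: ΔPIP = R × ΔV̇ = 28.0 × (0.55 − 0.9667) = 28.0 × -0.4167 = -11.668 cmH2O.

-11.7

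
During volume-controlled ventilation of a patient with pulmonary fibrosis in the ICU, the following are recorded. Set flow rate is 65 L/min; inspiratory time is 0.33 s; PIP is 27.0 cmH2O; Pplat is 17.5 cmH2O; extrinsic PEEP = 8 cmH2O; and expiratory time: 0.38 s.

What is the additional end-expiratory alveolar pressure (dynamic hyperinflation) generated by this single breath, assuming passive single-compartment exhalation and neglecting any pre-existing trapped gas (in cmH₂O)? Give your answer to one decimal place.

3.0

Flow: 65 L/min ÷ 60 = 1.0833 L/s.
Vt = flow × Ti = 1.0833 L/s × 0.33 s × 1000 mL/L = 357.49 mL.
R = (PIP − Pplat)/V̇ = (27.0 − 17.5) / 1.0833 = 9.5/1.0833 = 8.77 cmH2O·s/L.
C = Vt/(Pplat − PEEP) = 357.49 / (17.5 − 8) = 357.49/9.5 = 37.631 mL/cmH2O.
τ = R × C = 8.77 × 0.03763 L/cmH2O = 0.33 s.
Fraction remaining = e^(−Te/τ) = e^(−0.38/0.33) = 0.3162; trapped volume = 357.49 × 0.3162 = 113.04 mL.
Additional alveolar pressure from trapping ≈ V_trapped / C = 113.04 / 37.631 = 3.004 cmH2O.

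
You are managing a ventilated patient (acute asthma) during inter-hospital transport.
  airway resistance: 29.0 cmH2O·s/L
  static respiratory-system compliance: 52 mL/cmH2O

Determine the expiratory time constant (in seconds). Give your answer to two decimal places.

1.51

τ = R × C = 29.0 × 52 mL/cmH2O = 29.0 × 0.052 L/cmH2O = 1.508 s.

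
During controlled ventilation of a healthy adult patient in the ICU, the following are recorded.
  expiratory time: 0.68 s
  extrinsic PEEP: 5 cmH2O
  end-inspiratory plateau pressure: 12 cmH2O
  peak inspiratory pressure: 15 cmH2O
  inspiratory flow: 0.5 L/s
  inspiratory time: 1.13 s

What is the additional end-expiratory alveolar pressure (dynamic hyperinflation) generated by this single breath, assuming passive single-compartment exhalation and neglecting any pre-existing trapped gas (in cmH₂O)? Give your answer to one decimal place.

Vt = flow × Ti = 0.5 L/s × 1.13 s × 1000 mL/L = 565.0 mL.
R = (PIP − Pplat)/V̇ = (15 − 12) / 0.5 = 3.0/0.5 = 6.0 cmH2O·s/L.
C = Vt/(Pplat − PEEP) = 565.0 / (12 − 5) = 565.0/7.0 = 80.714 mL/cmH2O.
τ = R × C = 6.0 × 0.08071 L/cmH2O = 0.4843 s.
Fraction remaining = e^(−Te/τ) = e^(−0.68/0.4843) = 0.2456; trapped volume = 565.0 × 0.2456 = 138.76 mL.
Additional alveolar pressure from trapping ≈ V_trapped / C = 138.76 / 80.714 = 1.719 cmH2O.

1.7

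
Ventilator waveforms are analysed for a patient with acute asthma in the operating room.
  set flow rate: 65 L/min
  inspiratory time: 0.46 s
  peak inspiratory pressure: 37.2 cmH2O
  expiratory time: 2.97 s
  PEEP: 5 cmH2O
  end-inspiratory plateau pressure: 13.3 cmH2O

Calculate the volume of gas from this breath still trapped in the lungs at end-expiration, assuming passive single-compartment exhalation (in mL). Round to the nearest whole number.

53

Flow: 65 L/min ÷ 60 = 1.0833 L/s.
Vt = flow × Ti = 1.0833 L/s × 0.46 s × 1000 mL/L = 498.32 mL.
R = (PIP − Pplat)/V̇ = (37.2 − 13.3) / 1.0833 = 23.9/1.0833 = 22.062 cmH2O·s/L.
C = Vt/(Pplat − PEEP) = 498.32 / (13.3 − 5) = 498.32/8.3 = 60.039 mL/cmH2O.
τ = R × C = 22.062 × 0.06004 L/cmH2O = 1.325 s.
Fraction remaining = e^(−Te/τ) = e^(−2.97/1.325) = 0.1063.
Trapped volume = 498.32 × 0.1063 = 52.971 mL.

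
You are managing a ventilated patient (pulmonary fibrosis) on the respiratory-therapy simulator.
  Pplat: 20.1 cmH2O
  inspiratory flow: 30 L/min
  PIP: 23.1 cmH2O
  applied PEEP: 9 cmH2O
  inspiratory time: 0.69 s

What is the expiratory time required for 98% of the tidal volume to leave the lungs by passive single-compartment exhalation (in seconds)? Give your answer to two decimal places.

0.73

Flow: 30 L/min ÷ 60 = 0.5 L/s.
Vt = flow × Ti = 0.5 L/s × 0.69 s × 1000 mL/L = 345.0 mL.
R = (PIP − Pplat)/V̇ = (23.1 − 20.1) / 0.5 = 3.0/0.5 = 6.0 cmH2O·s/L.
C = Vt/(Pplat − PEEP) = 345.0 / (20.1 − 9) = 345.0/11.1 = 31.081 mL/cmH2O.
τ = R × C = 6.0 × 0.03108 L/cmH2O = 0.1865 s.
t = −τ·ln(1 − 0.98) = −0.1865·ln(0.02) = 0.7296 s.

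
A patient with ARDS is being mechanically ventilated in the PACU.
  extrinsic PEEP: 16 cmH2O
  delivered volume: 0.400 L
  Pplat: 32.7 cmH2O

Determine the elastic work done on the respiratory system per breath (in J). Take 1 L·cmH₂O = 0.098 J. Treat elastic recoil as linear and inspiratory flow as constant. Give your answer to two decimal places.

0.33

Elastic work ≈ ½ × (Pplat − PEEP) × Vt = 0.5 × (32.7 − 16) × 0.400 L = 0.5 × 16.7 × 0.400 = 3.34 L·cmH2O.
× 0.098 J/(L·cmH2O) → 0.3273 J.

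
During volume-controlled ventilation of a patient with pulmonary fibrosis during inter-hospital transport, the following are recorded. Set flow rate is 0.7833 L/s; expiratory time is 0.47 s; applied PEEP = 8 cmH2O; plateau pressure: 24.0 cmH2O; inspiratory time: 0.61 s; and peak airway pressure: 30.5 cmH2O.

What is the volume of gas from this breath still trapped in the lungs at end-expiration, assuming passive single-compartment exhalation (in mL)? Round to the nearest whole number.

Vt = flow × Ti = 0.7833 L/s × 0.61 s × 1000 mL/L = 477.81 mL.
R = (PIP − Pplat)/V̇ = (30.5 − 24.0) / 0.7833 = 6.5/0.7833 = 8.298 cmH2O·s/L.
C = Vt/(Pplat − PEEP) = 477.81 / (24.0 − 8) = 477.81/16.0 = 29.863 mL/cmH2O.
τ = R × C = 8.298 × 0.02986 L/cmH2O = 0.2478 s.
Fraction remaining = e^(−Te/τ) = e^(−0.47/0.2478) = 0.1501.
Trapped volume = 477.81 × 0.1501 = 71.719 mL.

72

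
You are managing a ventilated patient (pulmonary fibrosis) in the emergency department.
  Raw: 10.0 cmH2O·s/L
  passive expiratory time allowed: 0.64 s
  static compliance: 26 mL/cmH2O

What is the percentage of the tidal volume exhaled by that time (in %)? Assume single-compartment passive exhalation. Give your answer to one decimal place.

91.5

τ = R × C = 10.0 × 26 mL/cmH2O = 10.0 × 0.026 L/cmH2O = 0.26 s.
Passive exhalation: V(t)/V₀ = e^(−t/τ) = e^(−0.64/0.26) = 0.0853.
Fraction exhaled = 1 − 0.0853 = 0.9147 → 91.47%.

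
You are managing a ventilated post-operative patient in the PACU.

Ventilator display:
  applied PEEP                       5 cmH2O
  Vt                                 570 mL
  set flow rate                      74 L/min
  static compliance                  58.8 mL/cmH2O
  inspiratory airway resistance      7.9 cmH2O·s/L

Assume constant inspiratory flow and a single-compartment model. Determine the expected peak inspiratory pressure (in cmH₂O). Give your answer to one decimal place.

24.4

Flow: 74 L/min ÷ 60 = 1.2333 L/s.
Equation of motion (constant flow): PIP = Vt/C + R·V̇ + PEEP.
PIP = 570/58.8 + 7.9×1.2333 + 5 = 9.694 + 9.743 + 5 = 24.437 cmH2O.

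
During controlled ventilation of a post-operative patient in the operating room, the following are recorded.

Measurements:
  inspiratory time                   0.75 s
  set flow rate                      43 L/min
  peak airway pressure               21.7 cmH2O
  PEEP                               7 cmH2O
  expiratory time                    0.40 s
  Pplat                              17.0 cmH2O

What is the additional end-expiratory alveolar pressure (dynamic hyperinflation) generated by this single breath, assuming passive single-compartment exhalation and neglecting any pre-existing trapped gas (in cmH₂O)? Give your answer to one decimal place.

Flow: 43 L/min ÷ 60 = 0.7167 L/s.
Vt = flow × Ti = 0.7167 L/s × 0.75 s × 1000 mL/L = 537.53 mL.
R = (PIP − Pplat)/V̇ = (21.7 − 17.0) / 0.7167 = 4.7/0.7167 = 6.558 cmH2O·s/L.
C = Vt/(Pplat − PEEP) = 537.53 / (17.0 − 7) = 537.53/10.0 = 53.753 mL/cmH2O.
τ = R × C = 6.558 × 0.05375 L/cmH2O = 0.3525 s.
Fraction remaining = e^(−Te/τ) = e^(−0.40/0.3525) = 0.3215; trapped volume = 537.53 × 0.3215 = 172.82 mL.
Additional alveolar pressure from trapping ≈ V_trapped / C = 172.82 / 53.753 = 3.215 cmH2O.

3.2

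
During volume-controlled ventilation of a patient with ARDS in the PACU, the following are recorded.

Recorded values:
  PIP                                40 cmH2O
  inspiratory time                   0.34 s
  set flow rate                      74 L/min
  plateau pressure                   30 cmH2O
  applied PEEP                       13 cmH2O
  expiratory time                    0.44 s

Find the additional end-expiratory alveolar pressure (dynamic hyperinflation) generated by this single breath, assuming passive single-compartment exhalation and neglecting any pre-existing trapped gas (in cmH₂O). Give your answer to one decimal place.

Flow: 74 L/min ÷ 60 = 1.2333 L/s.
Vt = flow × Ti = 1.2333 L/s × 0.34 s × 1000 mL/L = 419.32 mL.
R = (PIP − Pplat)/V̇ = (40 − 30) / 1.2333 = 10.0/1.2333 = 8.108 cmH2O·s/L.
C = Vt/(Pplat − PEEP) = 419.32 / (30 − 13) = 419.32/17.0 = 24.666 mL/cmH2O.
τ = R × C = 8.108 × 0.02467 L/cmH2O = 0.2 s.
Fraction remaining = e^(−Te/τ) = e^(−0.44/0.2) = 0.1108; trapped volume = 419.32 × 0.1108 = 46.461 mL.
Additional alveolar pressure from trapping ≈ V_trapped / C = 46.461 / 24.666 = 1.884 cmH2O.

1.9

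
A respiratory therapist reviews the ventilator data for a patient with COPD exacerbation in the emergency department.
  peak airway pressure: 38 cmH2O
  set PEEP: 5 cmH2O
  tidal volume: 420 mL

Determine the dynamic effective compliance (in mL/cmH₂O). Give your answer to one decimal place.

Dynamic compliance = Vt / (PIP − PEEP) = 420 / (38 − 5) = 420 / 33.0 = 12.727 mL/cmH2O.

12.7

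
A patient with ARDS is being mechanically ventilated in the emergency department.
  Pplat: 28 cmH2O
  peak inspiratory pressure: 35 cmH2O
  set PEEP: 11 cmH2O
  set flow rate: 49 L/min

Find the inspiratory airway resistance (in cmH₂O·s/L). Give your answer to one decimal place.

Flow: 49 L/min ÷ 60 = 0.8167 L/s.
Raw = (PIP − Pplat) / flow = (35 − 28) / 0.8167 = 7.0 / 0.8167 = 8.571 cmH2O·s/L.

8.6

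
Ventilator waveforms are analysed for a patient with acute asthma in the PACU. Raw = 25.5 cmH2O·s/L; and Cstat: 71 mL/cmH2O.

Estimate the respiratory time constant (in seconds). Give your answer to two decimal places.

τ = R × C = 25.5 × 71 mL/cmH2O = 25.5 × 0.071 L/cmH2O = 1.811 s.

1.81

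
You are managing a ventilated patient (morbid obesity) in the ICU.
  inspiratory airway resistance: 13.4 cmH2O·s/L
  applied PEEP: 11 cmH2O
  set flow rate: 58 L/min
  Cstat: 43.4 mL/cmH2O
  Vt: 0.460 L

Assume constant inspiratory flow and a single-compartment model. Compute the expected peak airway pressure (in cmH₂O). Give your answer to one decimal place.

34.6

Flow: 58 L/min ÷ 60 = 0.9667 L/s.
Equation of motion (constant flow): PIP = Vt/C + R·V̇ + PEEP.
PIP = 460/43.4 + 13.4×0.9667 + 11 = 10.599 + 12.954 + 11 = 34.553 cmH2O.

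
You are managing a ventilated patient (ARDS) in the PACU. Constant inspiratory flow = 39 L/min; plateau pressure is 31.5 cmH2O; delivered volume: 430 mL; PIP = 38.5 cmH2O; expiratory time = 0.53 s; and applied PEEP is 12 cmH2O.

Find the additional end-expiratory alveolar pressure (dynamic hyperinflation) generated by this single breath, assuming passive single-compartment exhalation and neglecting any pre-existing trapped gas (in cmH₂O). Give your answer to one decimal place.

2.1

Flow: 39 L/min ÷ 60 = 0.65 L/s.
R = (PIP − Pplat)/V̇ = (38.5 − 31.5) / 0.65 = 7.0/0.65 = 10.769 cmH2O·s/L.
C = Vt/(Pplat − PEEP) = 430.0 / (31.5 − 12) = 430.0/19.5 = 22.051 mL/cmH2O.
τ = R × C = 10.769 × 0.02205 L/cmH2O = 0.2375 s.
Fraction remaining = e^(−Te/τ) = e^(−0.53/0.2375) = 0.1074; trapped volume = 430.0 × 0.1074 = 46.182 mL.
Additional alveolar pressure from trapping ≈ V_trapped / C = 46.182 / 22.051 = 2.094 cmH2O.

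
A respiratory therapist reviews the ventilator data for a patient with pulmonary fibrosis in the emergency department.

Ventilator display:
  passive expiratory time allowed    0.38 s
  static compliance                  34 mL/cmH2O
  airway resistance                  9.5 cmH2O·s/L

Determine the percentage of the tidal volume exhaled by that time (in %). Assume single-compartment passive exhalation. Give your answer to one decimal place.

τ = R × C = 9.5 × 34 mL/cmH2O = 9.5 × 0.034 L/cmH2O = 0.323 s.
Passive exhalation: V(t)/V₀ = e^(−t/τ) = e^(−0.38/0.323) = 0.3084.
Fraction exhaled = 1 − 0.3084 = 0.6916 → 69.16%.

69.2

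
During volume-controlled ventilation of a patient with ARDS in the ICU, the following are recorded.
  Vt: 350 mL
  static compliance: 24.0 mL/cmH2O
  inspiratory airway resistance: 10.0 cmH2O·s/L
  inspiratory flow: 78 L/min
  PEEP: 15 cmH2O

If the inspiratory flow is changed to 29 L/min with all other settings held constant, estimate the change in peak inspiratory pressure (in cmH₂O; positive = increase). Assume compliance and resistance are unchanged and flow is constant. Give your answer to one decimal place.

Flow: 78 L/min ÷ 60 = 1.3 L/s.
New flow: 29 L/min ÷ 60 = 0.4833 L/s.
PIP = Vt/C + R·V̇ + PEEP (constant-flow equation of motion).
Only the resistive term changes: ΔPIP = R × ΔV̇ = 10.0 × (0.4833 − 1.3) = 10.0 × -0.8167 = -8.167 cmH2O.

-8.2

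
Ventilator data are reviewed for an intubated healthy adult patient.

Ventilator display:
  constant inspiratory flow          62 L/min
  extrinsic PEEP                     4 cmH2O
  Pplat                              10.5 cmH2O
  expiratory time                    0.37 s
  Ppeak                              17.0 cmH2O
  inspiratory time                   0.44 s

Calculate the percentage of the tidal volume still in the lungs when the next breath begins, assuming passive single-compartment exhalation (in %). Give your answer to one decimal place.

43.1

Flow: 62 L/min ÷ 60 = 1.0333 L/s.
Vt = flow × Ti = 1.0333 L/s × 0.44 s × 1000 mL/L = 454.65 mL.
R = (PIP − Pplat)/V̇ = (17.0 − 10.5) / 1.0333 = 6.5/1.0333 = 6.291 cmH2O·s/L.
C = Vt/(Pplat − PEEP) = 454.65 / (10.5 − 4) = 454.65/6.5 = 69.946 mL/cmH2O.
τ = R × C = 6.291 × 0.06995 L/cmH2O = 0.4401 s.
Fraction remaining at end-expiration = e^(−Te/τ) = e^(−0.37/0.4401) = 0.4314 → 43.14%.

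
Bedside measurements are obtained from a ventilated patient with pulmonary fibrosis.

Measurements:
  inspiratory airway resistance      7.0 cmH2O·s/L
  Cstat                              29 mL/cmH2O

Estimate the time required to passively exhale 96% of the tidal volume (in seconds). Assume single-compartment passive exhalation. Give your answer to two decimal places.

0.65

τ = R × C = 7.0 × 29 mL/cmH2O = 7.0 × 0.029 L/cmH2O = 0.203 s.
Exhaled fraction f = 1 − e^(−t/τ) → t = −τ·ln(1 − f) = −0.203·ln(0.04) = 0.6534 s.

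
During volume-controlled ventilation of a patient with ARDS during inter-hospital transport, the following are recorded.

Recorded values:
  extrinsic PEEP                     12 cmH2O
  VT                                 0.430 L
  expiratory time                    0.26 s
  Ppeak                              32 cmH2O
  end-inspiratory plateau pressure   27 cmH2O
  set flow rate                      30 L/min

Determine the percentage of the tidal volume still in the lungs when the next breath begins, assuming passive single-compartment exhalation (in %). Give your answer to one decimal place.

40.4

Flow: 30 L/min ÷ 60 = 0.5 L/s.
R = (PIP − Pplat)/V̇ = (32 − 27) / 0.5 = 5.0/0.5 = 10.0 cmH2O·s/L.
C = Vt/(Pplat − PEEP) = 430.0 / (27 − 12) = 430.0/15.0 = 28.667 mL/cmH2O.
τ = R × C = 10.0 × 0.02867 L/cmH2O = 0.2867 s.
Fraction remaining at end-expiration = e^(−Te/τ) = e^(−0.26/0.2867) = 0.4038 → 40.38%.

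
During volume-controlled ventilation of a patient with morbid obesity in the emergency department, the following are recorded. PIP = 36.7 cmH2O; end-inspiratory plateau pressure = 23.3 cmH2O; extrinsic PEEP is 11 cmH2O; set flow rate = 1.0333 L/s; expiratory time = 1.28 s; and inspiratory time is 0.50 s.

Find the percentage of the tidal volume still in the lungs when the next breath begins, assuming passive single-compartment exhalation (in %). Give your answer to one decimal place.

Vt = flow × Ti = 1.0333 L/s × 0.50 s × 1000 mL/L = 516.65 mL.
R = (PIP − Pplat)/V̇ = (36.7 − 23.3) / 1.0333 = 13.4/1.0333 = 12.968 cmH2O·s/L.
C = Vt/(Pplat − PEEP) = 516.65 / (23.3 − 11) = 516.65/12.3 = 42.004 mL/cmH2O.
τ = R × C = 12.968 × 0.042 L/cmH2O = 0.5447 s.
Fraction remaining at end-expiration = e^(−Te/τ) = e^(−1.28/0.5447) = 0.09538 → 9.538%.

9.5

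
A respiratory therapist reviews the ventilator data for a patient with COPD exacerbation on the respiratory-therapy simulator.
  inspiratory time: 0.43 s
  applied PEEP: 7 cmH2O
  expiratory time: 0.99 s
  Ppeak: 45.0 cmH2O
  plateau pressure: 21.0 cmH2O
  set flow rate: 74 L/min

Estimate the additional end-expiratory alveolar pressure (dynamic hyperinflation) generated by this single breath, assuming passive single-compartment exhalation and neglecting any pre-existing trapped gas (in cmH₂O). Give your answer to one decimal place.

3.7

Flow: 74 L/min ÷ 60 = 1.2333 L/s.
Vt = flow × Ti = 1.2333 L/s × 0.43 s × 1000 mL/L = 530.32 mL.
R = (PIP − Pplat)/V̇ = (45.0 − 21.0) / 1.2333 = 24.0/1.2333 = 19.46 cmH2O·s/L.
C = Vt/(Pplat − PEEP) = 530.32 / (21.0 − 7) = 530.32/14.0 = 37.88 mL/cmH2O.
τ = R × C = 19.46 × 0.03788 L/cmH2O = 0.7371 s.
Fraction remaining = e^(−Te/τ) = e^(−0.99/0.7371) = 0.261; trapped volume = 530.32 × 0.261 = 138.41 mL.
Additional alveolar pressure from trapping ≈ V_trapped / C = 138.41 / 37.88 = 3.654 cmH2O.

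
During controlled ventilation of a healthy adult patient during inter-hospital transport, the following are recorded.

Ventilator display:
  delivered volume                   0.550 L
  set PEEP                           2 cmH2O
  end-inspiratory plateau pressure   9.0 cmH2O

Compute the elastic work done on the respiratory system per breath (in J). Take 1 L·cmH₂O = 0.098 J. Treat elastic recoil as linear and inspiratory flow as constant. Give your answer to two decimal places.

0.19

Elastic work ≈ ½ × (Pplat − PEEP) × Vt = 0.5 × (9.0 − 2) × 0.550 L = 0.5 × 7.0 × 0.550 = 1.925 L·cmH2O.
× 0.098 J/(L·cmH2O) → 0.1887 J.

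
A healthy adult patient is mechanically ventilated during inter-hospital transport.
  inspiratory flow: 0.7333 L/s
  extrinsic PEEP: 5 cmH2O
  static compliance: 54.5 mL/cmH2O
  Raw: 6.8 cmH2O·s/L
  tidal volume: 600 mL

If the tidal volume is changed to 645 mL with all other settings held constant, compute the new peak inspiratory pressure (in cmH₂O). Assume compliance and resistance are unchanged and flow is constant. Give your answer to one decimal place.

PIP = Vt/C + R·V̇ + PEEP (constant-flow equation of motion).
Only the elastic term changes: ΔPIP = ΔVt / C = (645 − 600) / 54.5 = 0.8257 cmH2O.
Original PIP = 600/54.5 + 6.8×0.7333 + 5 = 20.996 cmH2O; new PIP = 20.996 + (0.8257) = 21.822 cmH2O.

21.8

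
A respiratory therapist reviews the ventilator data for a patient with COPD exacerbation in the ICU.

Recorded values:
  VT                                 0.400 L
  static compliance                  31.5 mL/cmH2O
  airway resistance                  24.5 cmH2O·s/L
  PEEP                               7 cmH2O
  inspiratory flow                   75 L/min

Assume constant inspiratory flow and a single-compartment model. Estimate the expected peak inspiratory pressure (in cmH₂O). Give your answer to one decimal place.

50.3

Flow: 75 L/min ÷ 60 = 1.25 L/s.
Equation of motion (constant flow): PIP = Vt/C + R·V̇ + PEEP.
PIP = 400/31.5 + 24.5×1.25 + 7 = 12.698 + 30.625 + 7 = 50.323 cmH2O.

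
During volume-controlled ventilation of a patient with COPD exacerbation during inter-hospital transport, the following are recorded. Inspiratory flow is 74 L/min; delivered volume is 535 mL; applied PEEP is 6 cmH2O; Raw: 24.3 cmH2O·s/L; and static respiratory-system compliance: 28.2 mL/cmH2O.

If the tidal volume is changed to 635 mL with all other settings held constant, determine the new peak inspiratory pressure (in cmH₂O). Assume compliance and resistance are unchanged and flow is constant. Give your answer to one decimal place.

58.5

Flow: 74 L/min ÷ 60 = 1.2333 L/s.
PIP = Vt/C + R·V̇ + PEEP (constant-flow equation of motion).
Only the elastic term changes: ΔPIP = ΔVt / C = (635 − 535) / 28.2 = 3.546 cmH2O.
Original PIP = 535/28.2 + 24.3×1.2333 + 6 = 54.941 cmH2O; new PIP = 54.941 + (3.546) = 58.487 cmH2O.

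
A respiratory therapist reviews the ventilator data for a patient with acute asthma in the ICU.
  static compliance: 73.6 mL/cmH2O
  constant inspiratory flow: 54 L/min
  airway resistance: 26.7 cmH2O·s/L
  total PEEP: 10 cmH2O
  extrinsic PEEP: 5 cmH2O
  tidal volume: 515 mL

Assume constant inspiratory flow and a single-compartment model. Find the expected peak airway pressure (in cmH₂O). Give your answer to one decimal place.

41.0

Flow: 54 L/min ÷ 60 = 0.9 L/s.
Total PEEP = 10 cmH2O (set 5 + intrinsic 5); this is the baseline alveolar pressure.
Equation of motion (constant flow): PIP = Vt/C + R·V̇ + PEEP.
PIP = 515/73.6 + 26.7×0.9 + 10 = 6.997 + 24.03 + 10 = 41.027 cmH2O.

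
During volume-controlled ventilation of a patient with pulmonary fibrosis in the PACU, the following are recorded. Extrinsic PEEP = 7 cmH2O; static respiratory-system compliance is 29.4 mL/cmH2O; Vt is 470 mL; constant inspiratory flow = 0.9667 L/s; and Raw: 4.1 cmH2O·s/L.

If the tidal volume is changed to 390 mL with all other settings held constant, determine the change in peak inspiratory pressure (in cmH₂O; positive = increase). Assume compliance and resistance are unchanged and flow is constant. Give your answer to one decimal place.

PIP = Vt/C + R·V̇ + PEEP (constant-flow equation of motion).
Only the elastic term changes: ΔPIP = ΔVt / C = (390 − 470) / 29.4 = -2.721 cmH2O.

-2.7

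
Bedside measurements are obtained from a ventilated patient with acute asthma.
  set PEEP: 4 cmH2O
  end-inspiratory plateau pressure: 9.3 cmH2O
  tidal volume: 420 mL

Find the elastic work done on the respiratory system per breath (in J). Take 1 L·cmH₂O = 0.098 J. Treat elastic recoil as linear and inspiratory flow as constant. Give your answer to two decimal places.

0.11

Elastic work ≈ ½ × (Pplat − PEEP) × Vt = 0.5 × (9.3 − 4) × 0.420 L = 0.5 × 5.3 × 0.420 = 1.113 L·cmH2O.
× 0.098 J/(L·cmH2O) → 0.1091 J.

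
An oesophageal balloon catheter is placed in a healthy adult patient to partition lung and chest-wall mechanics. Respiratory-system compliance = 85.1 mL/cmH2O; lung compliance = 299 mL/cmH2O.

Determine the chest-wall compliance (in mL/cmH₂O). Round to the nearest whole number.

119

1/Ccw = 1/Crs − 1/CL.
1/Ccw = 1/85.1 − 1/299 = 0.008406.
Ccw = 118.96 mL/cmH2O.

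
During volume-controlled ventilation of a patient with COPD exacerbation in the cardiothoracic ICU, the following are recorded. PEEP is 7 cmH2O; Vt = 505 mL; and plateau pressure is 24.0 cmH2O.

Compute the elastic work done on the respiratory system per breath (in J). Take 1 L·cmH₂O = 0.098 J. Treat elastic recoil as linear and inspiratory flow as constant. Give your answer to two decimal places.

0.42

Elastic work ≈ ½ × (Pplat − PEEP) × Vt = 0.5 × (24.0 − 7) × 0.505 L = 0.5 × 17.0 × 0.505 = 4.293 L·cmH2O.
× 0.098 J/(L·cmH2O) → 0.4207 J.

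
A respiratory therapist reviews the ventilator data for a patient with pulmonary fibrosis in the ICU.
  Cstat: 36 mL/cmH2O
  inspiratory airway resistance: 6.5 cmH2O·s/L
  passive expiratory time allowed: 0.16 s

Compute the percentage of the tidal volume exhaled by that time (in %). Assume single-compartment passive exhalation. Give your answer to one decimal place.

τ = R × C = 6.5 × 36 mL/cmH2O = 6.5 × 0.036 L/cmH2O = 0.234 s.
Passive exhalation: V(t)/V₀ = e^(−t/τ) = e^(−0.16/0.234) = 0.5047.
Fraction exhaled = 1 − 0.5047 = 0.4953 → 49.53%.

49.5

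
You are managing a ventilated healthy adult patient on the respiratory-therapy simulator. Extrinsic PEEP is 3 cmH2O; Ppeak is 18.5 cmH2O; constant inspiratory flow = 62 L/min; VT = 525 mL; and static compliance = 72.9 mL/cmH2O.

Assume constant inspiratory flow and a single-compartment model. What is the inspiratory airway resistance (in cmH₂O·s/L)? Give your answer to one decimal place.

8.0

Flow: 62 L/min ÷ 60 = 1.0333 L/s.
Equation of motion (constant flow): PIP = Vt/C + R·V̇ + PEEP.
R·V̇ = PIP − Vt/C − PEEP = 18.5 − 525/72.9 − 3 = 18.5 − 7.202 − 3 = 8.298 cmH2O.
R = 8.298 / 1.0333 = 8.031 cmH2O·s/L.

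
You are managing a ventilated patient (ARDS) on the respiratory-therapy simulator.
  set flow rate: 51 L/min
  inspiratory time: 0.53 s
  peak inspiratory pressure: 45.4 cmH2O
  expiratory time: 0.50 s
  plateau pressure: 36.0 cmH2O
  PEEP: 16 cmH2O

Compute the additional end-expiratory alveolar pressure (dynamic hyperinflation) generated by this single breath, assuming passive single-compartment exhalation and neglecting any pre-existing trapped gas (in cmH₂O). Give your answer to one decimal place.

2.7

Flow: 51 L/min ÷ 60 = 0.85 L/s.
Vt = flow × Ti = 0.85 L/s × 0.53 s × 1000 mL/L = 450.5 mL.
R = (PIP − Pplat)/V̇ = (45.4 − 36.0) / 0.85 = 9.4/0.85 = 11.059 cmH2O·s/L.
C = Vt/(Pplat − PEEP) = 450.5 / (36.0 − 16) = 450.5/20.0 = 22.525 mL/cmH2O.
τ = R × C = 11.059 × 0.02253 L/cmH2O = 0.2492 s.
Fraction remaining = e^(−Te/τ) = e^(−0.50/0.2492) = 0.1345; trapped volume = 450.5 × 0.1345 = 60.592 mL.
Additional alveolar pressure from trapping ≈ V_trapped / C = 60.592 / 22.525 = 2.69 cmH2O.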